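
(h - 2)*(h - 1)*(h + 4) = h^3 + h^2 - 10*h + 8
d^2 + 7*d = d*(d + 7)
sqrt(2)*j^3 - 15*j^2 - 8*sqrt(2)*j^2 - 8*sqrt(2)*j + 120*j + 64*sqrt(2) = (j - 8)*(j - 8*sqrt(2))*(sqrt(2)*j + 1)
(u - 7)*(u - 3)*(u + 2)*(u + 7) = u^4 - u^3 - 55*u^2 + 49*u + 294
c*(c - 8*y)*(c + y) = c^3 - 7*c^2*y - 8*c*y^2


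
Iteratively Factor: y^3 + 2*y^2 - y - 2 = (y - 1)*(y^2 + 3*y + 2) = (y - 1)*(y + 1)*(y + 2)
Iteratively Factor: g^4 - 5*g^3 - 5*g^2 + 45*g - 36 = (g - 4)*(g^3 - g^2 - 9*g + 9) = (g - 4)*(g + 3)*(g^2 - 4*g + 3) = (g - 4)*(g - 1)*(g + 3)*(g - 3)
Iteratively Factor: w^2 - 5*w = (w)*(w - 5)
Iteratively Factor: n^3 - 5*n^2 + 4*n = (n)*(n^2 - 5*n + 4) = n*(n - 1)*(n - 4)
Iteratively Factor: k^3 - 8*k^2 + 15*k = (k - 5)*(k^2 - 3*k) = (k - 5)*(k - 3)*(k)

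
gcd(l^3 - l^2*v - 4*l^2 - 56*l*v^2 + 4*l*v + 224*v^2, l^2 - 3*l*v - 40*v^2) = -l + 8*v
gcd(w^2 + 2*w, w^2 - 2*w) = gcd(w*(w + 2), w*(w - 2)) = w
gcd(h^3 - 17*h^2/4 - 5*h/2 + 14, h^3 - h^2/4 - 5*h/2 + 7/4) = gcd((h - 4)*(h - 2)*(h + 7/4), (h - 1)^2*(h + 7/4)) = h + 7/4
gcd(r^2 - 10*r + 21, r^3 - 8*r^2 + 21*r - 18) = r - 3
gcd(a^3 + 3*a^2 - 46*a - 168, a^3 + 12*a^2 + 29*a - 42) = a + 6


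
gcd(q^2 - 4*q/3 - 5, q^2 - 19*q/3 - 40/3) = q + 5/3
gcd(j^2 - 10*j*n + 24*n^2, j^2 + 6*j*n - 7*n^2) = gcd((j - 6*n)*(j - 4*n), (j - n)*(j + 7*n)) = 1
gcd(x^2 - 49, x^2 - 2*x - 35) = x - 7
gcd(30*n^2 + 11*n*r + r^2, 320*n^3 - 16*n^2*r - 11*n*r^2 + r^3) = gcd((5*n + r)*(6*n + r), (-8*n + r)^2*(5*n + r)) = 5*n + r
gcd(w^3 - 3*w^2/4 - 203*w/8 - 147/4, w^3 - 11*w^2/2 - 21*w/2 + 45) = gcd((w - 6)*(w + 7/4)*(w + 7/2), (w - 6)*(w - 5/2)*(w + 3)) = w - 6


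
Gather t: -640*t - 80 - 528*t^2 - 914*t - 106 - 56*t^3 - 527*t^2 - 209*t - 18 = -56*t^3 - 1055*t^2 - 1763*t - 204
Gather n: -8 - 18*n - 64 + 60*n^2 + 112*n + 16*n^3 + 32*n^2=16*n^3 + 92*n^2 + 94*n - 72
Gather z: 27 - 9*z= 27 - 9*z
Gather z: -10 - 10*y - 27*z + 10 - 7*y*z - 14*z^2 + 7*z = -10*y - 14*z^2 + z*(-7*y - 20)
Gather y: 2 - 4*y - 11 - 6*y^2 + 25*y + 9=-6*y^2 + 21*y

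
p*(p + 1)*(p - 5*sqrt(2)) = p^3 - 5*sqrt(2)*p^2 + p^2 - 5*sqrt(2)*p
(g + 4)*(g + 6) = g^2 + 10*g + 24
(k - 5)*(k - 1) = k^2 - 6*k + 5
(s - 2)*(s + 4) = s^2 + 2*s - 8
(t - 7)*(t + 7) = t^2 - 49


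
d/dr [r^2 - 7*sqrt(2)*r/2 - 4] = 2*r - 7*sqrt(2)/2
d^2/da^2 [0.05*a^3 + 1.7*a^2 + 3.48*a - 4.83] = 0.3*a + 3.4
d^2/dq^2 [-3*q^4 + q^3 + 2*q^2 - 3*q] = -36*q^2 + 6*q + 4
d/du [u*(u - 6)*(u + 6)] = 3*u^2 - 36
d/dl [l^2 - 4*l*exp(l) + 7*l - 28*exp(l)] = -4*l*exp(l) + 2*l - 32*exp(l) + 7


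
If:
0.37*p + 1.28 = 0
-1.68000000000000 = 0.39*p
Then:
No Solution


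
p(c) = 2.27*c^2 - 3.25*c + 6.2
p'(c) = 4.54*c - 3.25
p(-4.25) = 61.01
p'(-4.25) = -22.54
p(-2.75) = 32.30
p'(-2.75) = -15.74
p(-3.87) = 52.78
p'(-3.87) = -20.82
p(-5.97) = 106.51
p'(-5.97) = -30.35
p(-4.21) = 60.12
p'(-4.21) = -22.36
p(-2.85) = 33.90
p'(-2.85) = -16.19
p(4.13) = 31.50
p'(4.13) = 15.50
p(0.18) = 5.69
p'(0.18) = -2.43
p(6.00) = 68.42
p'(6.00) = 23.99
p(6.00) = 68.42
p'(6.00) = 23.99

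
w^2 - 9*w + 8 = (w - 8)*(w - 1)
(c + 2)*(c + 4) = c^2 + 6*c + 8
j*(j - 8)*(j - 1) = j^3 - 9*j^2 + 8*j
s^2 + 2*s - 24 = (s - 4)*(s + 6)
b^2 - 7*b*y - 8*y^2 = (b - 8*y)*(b + y)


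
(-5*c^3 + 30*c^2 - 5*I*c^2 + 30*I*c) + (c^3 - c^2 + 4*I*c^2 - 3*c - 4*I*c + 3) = -4*c^3 + 29*c^2 - I*c^2 - 3*c + 26*I*c + 3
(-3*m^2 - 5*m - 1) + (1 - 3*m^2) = -6*m^2 - 5*m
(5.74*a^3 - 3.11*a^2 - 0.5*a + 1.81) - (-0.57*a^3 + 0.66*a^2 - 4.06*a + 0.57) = 6.31*a^3 - 3.77*a^2 + 3.56*a + 1.24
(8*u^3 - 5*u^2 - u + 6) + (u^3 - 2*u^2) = 9*u^3 - 7*u^2 - u + 6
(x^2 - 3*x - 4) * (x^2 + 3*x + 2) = x^4 - 11*x^2 - 18*x - 8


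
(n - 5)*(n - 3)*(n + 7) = n^3 - n^2 - 41*n + 105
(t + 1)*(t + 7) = t^2 + 8*t + 7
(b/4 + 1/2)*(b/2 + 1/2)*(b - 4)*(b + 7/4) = b^4/8 + 3*b^3/32 - 47*b^2/32 - 51*b/16 - 7/4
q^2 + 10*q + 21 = (q + 3)*(q + 7)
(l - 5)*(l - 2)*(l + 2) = l^3 - 5*l^2 - 4*l + 20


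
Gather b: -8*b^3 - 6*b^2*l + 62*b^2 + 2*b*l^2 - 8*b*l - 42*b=-8*b^3 + b^2*(62 - 6*l) + b*(2*l^2 - 8*l - 42)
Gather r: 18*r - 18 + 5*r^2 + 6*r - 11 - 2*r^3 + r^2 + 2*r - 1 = -2*r^3 + 6*r^2 + 26*r - 30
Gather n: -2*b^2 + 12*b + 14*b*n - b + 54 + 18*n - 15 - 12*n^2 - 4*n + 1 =-2*b^2 + 11*b - 12*n^2 + n*(14*b + 14) + 40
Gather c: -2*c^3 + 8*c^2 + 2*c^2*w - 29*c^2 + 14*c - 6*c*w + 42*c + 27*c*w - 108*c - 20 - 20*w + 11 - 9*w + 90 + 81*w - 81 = -2*c^3 + c^2*(2*w - 21) + c*(21*w - 52) + 52*w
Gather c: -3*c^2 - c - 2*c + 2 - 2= -3*c^2 - 3*c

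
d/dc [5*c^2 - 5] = 10*c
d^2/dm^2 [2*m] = 0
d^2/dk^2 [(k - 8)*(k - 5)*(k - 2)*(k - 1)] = 12*k^2 - 96*k + 162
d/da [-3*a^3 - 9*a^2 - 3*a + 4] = -9*a^2 - 18*a - 3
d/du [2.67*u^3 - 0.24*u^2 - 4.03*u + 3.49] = 8.01*u^2 - 0.48*u - 4.03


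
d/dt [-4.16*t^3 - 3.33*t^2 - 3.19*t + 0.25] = -12.48*t^2 - 6.66*t - 3.19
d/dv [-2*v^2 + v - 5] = 1 - 4*v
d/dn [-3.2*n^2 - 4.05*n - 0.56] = -6.4*n - 4.05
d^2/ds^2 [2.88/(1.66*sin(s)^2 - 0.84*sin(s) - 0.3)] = (31.744512*sin(s)^4 - 12.047616*sin(s)^3 - 39.84768*sin(s)^2 + 23.369472*sin(s) - 6.932736)/(-1.66*sin(s)^2 + 0.84*sin(s) + 0.3)^3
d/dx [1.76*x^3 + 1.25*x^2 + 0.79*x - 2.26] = 5.28*x^2 + 2.5*x + 0.79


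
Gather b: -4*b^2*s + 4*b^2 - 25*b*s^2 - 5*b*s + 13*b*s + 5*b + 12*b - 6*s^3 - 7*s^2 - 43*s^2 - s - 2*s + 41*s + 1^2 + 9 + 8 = b^2*(4 - 4*s) + b*(-25*s^2 + 8*s + 17) - 6*s^3 - 50*s^2 + 38*s + 18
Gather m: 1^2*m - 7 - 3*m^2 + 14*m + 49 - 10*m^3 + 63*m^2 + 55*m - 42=-10*m^3 + 60*m^2 + 70*m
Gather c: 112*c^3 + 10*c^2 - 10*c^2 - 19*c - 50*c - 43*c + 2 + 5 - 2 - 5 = 112*c^3 - 112*c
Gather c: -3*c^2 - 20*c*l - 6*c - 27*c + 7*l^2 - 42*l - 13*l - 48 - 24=-3*c^2 + c*(-20*l - 33) + 7*l^2 - 55*l - 72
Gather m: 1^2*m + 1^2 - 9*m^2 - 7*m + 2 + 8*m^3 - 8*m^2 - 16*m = 8*m^3 - 17*m^2 - 22*m + 3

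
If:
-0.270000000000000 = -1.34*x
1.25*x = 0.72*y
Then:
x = 0.20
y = 0.35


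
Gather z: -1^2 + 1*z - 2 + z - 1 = 2*z - 4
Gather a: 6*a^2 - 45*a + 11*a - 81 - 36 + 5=6*a^2 - 34*a - 112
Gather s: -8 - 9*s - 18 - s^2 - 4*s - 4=-s^2 - 13*s - 30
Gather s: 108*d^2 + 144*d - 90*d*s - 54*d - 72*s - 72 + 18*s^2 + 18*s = 108*d^2 + 90*d + 18*s^2 + s*(-90*d - 54) - 72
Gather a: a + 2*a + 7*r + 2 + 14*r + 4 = 3*a + 21*r + 6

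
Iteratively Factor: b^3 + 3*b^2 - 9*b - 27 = (b - 3)*(b^2 + 6*b + 9) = (b - 3)*(b + 3)*(b + 3)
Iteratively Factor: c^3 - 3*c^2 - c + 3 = (c - 1)*(c^2 - 2*c - 3) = (c - 1)*(c + 1)*(c - 3)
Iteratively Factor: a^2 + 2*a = (a)*(a + 2)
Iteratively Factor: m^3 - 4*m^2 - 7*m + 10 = (m - 1)*(m^2 - 3*m - 10) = (m - 1)*(m + 2)*(m - 5)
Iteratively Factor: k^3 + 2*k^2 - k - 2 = (k + 2)*(k^2 - 1) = (k + 1)*(k + 2)*(k - 1)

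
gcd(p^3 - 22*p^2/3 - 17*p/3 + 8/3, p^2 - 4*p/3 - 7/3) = p + 1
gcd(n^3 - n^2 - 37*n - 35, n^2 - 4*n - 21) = n - 7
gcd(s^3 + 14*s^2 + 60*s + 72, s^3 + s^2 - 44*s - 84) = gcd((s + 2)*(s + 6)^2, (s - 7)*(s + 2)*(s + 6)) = s^2 + 8*s + 12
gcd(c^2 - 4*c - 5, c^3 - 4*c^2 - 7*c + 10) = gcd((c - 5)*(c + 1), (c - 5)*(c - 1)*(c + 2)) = c - 5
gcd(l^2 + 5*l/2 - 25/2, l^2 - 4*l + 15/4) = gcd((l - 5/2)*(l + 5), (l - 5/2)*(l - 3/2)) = l - 5/2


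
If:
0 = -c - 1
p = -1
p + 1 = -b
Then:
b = 0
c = -1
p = -1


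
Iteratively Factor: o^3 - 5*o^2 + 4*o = (o)*(o^2 - 5*o + 4) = o*(o - 4)*(o - 1)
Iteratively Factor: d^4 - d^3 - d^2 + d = (d - 1)*(d^3 - d) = d*(d - 1)*(d^2 - 1) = d*(d - 1)*(d + 1)*(d - 1)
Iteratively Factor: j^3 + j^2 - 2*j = (j + 2)*(j^2 - j) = j*(j + 2)*(j - 1)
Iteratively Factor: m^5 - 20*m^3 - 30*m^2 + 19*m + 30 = (m - 5)*(m^4 + 5*m^3 + 5*m^2 - 5*m - 6) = (m - 5)*(m + 1)*(m^3 + 4*m^2 + m - 6) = (m - 5)*(m + 1)*(m + 2)*(m^2 + 2*m - 3) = (m - 5)*(m - 1)*(m + 1)*(m + 2)*(m + 3)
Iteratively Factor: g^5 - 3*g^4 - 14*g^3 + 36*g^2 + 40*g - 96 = (g + 2)*(g^4 - 5*g^3 - 4*g^2 + 44*g - 48) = (g - 4)*(g + 2)*(g^3 - g^2 - 8*g + 12) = (g - 4)*(g - 2)*(g + 2)*(g^2 + g - 6) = (g - 4)*(g - 2)^2*(g + 2)*(g + 3)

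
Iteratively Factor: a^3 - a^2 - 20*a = (a - 5)*(a^2 + 4*a) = (a - 5)*(a + 4)*(a)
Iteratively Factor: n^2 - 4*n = (n)*(n - 4)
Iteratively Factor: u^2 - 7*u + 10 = (u - 5)*(u - 2)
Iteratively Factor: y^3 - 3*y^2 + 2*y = (y)*(y^2 - 3*y + 2) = y*(y - 2)*(y - 1)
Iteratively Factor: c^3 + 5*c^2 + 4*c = (c)*(c^2 + 5*c + 4) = c*(c + 4)*(c + 1)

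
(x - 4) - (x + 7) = -11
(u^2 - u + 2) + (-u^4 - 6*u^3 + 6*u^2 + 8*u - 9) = -u^4 - 6*u^3 + 7*u^2 + 7*u - 7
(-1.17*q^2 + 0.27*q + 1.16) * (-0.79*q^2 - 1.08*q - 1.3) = 0.9243*q^4 + 1.0503*q^3 + 0.313*q^2 - 1.6038*q - 1.508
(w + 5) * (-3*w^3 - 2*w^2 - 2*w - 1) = -3*w^4 - 17*w^3 - 12*w^2 - 11*w - 5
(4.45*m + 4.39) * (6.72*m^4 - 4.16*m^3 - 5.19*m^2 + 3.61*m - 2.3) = 29.904*m^5 + 10.9888*m^4 - 41.3579*m^3 - 6.7196*m^2 + 5.6129*m - 10.097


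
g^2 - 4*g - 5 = (g - 5)*(g + 1)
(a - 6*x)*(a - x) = a^2 - 7*a*x + 6*x^2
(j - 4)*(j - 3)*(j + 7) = j^3 - 37*j + 84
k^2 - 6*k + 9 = (k - 3)^2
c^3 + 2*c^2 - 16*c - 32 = (c - 4)*(c + 2)*(c + 4)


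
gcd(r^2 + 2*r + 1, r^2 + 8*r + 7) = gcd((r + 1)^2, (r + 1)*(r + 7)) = r + 1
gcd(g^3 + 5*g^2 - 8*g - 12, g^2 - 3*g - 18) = 1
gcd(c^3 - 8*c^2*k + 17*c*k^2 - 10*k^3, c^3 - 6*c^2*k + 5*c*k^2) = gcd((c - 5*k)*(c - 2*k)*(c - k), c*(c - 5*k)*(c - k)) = c^2 - 6*c*k + 5*k^2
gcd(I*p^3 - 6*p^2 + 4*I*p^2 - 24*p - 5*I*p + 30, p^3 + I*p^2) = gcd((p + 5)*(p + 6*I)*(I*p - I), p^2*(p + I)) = 1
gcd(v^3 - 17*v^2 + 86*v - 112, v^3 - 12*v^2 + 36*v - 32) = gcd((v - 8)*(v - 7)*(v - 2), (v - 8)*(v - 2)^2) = v^2 - 10*v + 16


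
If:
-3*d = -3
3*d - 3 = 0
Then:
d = 1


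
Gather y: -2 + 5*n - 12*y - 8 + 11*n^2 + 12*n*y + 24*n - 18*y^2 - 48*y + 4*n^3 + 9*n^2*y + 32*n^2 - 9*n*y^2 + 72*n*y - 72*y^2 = 4*n^3 + 43*n^2 + 29*n + y^2*(-9*n - 90) + y*(9*n^2 + 84*n - 60) - 10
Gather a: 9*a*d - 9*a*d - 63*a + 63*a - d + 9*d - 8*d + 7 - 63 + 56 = 0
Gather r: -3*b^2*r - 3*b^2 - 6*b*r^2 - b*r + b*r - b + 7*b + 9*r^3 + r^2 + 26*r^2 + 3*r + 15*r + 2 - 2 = -3*b^2 + 6*b + 9*r^3 + r^2*(27 - 6*b) + r*(18 - 3*b^2)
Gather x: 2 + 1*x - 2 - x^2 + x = -x^2 + 2*x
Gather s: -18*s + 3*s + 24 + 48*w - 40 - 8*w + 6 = -15*s + 40*w - 10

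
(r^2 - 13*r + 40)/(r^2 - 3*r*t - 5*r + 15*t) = (r - 8)/(r - 3*t)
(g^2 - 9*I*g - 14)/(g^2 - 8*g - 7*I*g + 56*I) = (g - 2*I)/(g - 8)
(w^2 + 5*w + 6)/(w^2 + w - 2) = (w + 3)/(w - 1)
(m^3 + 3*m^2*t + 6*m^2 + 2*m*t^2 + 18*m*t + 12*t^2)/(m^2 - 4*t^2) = (-m^2 - m*t - 6*m - 6*t)/(-m + 2*t)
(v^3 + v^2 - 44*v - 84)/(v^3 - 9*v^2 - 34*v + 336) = (v + 2)/(v - 8)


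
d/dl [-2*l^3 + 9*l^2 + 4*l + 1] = -6*l^2 + 18*l + 4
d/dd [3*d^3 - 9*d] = 9*d^2 - 9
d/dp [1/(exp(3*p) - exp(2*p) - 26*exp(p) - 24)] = (-3*exp(2*p) + 2*exp(p) + 26)*exp(p)/(-exp(3*p) + exp(2*p) + 26*exp(p) + 24)^2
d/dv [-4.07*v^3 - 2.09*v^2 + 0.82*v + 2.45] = -12.21*v^2 - 4.18*v + 0.82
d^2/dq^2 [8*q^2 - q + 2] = 16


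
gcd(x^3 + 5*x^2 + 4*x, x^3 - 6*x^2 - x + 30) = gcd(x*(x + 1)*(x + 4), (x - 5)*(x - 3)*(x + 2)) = 1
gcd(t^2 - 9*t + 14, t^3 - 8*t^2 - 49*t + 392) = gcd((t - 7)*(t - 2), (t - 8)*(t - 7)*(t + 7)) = t - 7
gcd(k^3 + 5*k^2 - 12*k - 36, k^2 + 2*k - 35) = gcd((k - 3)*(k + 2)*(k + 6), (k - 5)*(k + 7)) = 1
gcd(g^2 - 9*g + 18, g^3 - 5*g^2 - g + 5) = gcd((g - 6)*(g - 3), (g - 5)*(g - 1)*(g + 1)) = 1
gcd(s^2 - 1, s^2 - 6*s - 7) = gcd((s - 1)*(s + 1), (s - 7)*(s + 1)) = s + 1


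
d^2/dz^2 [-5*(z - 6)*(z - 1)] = -10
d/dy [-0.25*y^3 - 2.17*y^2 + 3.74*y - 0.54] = -0.75*y^2 - 4.34*y + 3.74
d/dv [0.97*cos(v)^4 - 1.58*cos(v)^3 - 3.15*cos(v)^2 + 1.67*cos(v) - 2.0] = (-3.88*cos(v)^3 + 4.74*cos(v)^2 + 6.3*cos(v) - 1.67)*sin(v)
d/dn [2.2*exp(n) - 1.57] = 2.2*exp(n)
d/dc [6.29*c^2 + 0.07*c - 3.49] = 12.58*c + 0.07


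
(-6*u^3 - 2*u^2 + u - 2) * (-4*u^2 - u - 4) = 24*u^5 + 14*u^4 + 22*u^3 + 15*u^2 - 2*u + 8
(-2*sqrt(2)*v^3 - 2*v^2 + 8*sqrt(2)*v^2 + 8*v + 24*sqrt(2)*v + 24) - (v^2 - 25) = -2*sqrt(2)*v^3 - 3*v^2 + 8*sqrt(2)*v^2 + 8*v + 24*sqrt(2)*v + 49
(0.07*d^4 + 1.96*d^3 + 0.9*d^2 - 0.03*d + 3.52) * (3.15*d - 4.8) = 0.2205*d^5 + 5.838*d^4 - 6.573*d^3 - 4.4145*d^2 + 11.232*d - 16.896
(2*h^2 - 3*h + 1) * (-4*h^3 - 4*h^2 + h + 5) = -8*h^5 + 4*h^4 + 10*h^3 + 3*h^2 - 14*h + 5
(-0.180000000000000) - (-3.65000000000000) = 3.47000000000000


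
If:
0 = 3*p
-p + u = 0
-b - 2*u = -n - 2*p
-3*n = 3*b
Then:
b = 0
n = 0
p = 0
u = 0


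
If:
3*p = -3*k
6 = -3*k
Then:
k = -2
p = 2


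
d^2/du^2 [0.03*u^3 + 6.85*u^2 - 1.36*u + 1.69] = 0.18*u + 13.7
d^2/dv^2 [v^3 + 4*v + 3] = 6*v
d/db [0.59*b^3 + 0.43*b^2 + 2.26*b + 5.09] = 1.77*b^2 + 0.86*b + 2.26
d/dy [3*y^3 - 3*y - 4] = 9*y^2 - 3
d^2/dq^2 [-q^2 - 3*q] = -2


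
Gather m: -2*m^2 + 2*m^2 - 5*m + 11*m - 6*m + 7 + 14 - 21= 0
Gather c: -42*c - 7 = -42*c - 7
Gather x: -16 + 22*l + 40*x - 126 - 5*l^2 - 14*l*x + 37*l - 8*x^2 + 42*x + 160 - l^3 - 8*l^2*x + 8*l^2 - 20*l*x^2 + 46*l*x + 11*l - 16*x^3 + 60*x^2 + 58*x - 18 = -l^3 + 3*l^2 + 70*l - 16*x^3 + x^2*(52 - 20*l) + x*(-8*l^2 + 32*l + 140)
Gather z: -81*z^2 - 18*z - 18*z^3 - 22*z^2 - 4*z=-18*z^3 - 103*z^2 - 22*z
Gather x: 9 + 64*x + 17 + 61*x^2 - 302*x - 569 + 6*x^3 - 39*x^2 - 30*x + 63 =6*x^3 + 22*x^2 - 268*x - 480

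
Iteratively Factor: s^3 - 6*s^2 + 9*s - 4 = (s - 1)*(s^2 - 5*s + 4) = (s - 4)*(s - 1)*(s - 1)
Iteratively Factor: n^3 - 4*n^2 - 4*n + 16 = (n + 2)*(n^2 - 6*n + 8) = (n - 4)*(n + 2)*(n - 2)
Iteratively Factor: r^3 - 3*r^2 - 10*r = (r)*(r^2 - 3*r - 10) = r*(r - 5)*(r + 2)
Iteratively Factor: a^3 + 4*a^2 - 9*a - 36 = (a + 3)*(a^2 + a - 12) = (a + 3)*(a + 4)*(a - 3)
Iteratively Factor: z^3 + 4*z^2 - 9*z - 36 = (z + 3)*(z^2 + z - 12) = (z - 3)*(z + 3)*(z + 4)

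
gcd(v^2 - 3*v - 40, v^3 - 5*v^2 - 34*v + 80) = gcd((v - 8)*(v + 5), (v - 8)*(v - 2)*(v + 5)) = v^2 - 3*v - 40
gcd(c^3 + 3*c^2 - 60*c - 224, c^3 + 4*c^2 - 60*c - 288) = c - 8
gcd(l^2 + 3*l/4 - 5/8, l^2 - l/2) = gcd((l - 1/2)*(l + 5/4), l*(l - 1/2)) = l - 1/2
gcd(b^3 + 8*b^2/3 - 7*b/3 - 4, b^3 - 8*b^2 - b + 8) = b + 1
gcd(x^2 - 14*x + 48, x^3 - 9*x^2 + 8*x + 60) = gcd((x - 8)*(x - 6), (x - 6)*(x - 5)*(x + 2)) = x - 6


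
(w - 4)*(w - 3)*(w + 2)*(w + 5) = w^4 - 27*w^2 + 14*w + 120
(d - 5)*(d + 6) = d^2 + d - 30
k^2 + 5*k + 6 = (k + 2)*(k + 3)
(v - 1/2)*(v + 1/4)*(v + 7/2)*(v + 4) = v^4 + 29*v^3/4 + 12*v^2 - 71*v/16 - 7/4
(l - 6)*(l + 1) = l^2 - 5*l - 6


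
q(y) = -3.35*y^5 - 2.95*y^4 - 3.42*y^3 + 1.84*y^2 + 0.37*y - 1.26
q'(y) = -16.75*y^4 - 11.8*y^3 - 10.26*y^2 + 3.68*y + 0.37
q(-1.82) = 59.31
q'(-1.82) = -152.96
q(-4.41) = 4798.20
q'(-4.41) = -5538.69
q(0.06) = -1.23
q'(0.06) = 0.55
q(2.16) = -248.07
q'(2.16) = -523.08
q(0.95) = -7.18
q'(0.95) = -29.15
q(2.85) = -888.95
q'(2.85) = -1450.72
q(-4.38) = 4634.34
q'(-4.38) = -5385.74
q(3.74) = -3181.56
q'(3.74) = -4023.87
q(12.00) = -900400.02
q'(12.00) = -369151.31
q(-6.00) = 23027.88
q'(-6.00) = -19550.27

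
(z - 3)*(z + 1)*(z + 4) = z^3 + 2*z^2 - 11*z - 12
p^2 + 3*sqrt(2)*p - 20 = (p - 2*sqrt(2))*(p + 5*sqrt(2))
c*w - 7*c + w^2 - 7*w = (c + w)*(w - 7)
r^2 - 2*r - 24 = (r - 6)*(r + 4)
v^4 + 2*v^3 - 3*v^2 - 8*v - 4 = (v - 2)*(v + 1)^2*(v + 2)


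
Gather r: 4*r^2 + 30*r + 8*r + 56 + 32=4*r^2 + 38*r + 88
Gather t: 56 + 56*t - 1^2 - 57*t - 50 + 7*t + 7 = 6*t + 12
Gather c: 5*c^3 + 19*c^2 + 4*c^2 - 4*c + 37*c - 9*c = 5*c^3 + 23*c^2 + 24*c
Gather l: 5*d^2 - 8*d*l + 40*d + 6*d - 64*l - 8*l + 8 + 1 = 5*d^2 + 46*d + l*(-8*d - 72) + 9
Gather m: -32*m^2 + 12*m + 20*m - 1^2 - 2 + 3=-32*m^2 + 32*m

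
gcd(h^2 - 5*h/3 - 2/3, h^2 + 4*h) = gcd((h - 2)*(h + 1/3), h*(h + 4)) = 1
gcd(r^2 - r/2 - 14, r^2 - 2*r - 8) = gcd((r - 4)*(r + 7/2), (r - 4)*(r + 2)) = r - 4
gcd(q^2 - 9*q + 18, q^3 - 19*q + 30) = q - 3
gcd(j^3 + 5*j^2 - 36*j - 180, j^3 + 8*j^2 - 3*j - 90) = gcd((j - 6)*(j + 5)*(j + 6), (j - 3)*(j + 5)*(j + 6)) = j^2 + 11*j + 30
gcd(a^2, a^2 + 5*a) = a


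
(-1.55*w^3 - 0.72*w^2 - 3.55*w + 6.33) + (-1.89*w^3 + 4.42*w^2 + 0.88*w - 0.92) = -3.44*w^3 + 3.7*w^2 - 2.67*w + 5.41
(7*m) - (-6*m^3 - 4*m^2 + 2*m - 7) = 6*m^3 + 4*m^2 + 5*m + 7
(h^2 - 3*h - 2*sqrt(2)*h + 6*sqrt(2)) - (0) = h^2 - 3*h - 2*sqrt(2)*h + 6*sqrt(2)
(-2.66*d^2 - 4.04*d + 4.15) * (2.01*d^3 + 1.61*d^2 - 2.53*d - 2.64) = -5.3466*d^5 - 12.403*d^4 + 8.5669*d^3 + 23.9251*d^2 + 0.166100000000002*d - 10.956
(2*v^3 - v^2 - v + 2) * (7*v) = 14*v^4 - 7*v^3 - 7*v^2 + 14*v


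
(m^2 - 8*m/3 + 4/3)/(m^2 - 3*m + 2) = (m - 2/3)/(m - 1)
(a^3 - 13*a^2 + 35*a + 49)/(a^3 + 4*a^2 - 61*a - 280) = (a^3 - 13*a^2 + 35*a + 49)/(a^3 + 4*a^2 - 61*a - 280)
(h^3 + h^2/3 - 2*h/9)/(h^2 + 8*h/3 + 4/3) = h*(3*h - 1)/(3*(h + 2))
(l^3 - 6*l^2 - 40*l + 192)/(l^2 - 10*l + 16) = (l^2 + 2*l - 24)/(l - 2)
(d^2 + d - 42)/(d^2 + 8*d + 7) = (d - 6)/(d + 1)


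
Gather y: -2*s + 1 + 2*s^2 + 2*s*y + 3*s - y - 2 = 2*s^2 + s + y*(2*s - 1) - 1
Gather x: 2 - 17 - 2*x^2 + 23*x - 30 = -2*x^2 + 23*x - 45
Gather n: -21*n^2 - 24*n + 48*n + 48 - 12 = -21*n^2 + 24*n + 36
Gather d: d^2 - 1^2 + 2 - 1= d^2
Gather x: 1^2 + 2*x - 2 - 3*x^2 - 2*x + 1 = -3*x^2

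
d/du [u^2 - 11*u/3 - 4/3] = 2*u - 11/3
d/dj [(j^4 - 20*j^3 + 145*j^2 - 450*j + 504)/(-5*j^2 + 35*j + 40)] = (-2*j^5 + 41*j^4 - 248*j^3 + 85*j^2 + 3328*j - 7128)/(5*(j^4 - 14*j^3 + 33*j^2 + 112*j + 64))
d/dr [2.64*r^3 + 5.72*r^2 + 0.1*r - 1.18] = 7.92*r^2 + 11.44*r + 0.1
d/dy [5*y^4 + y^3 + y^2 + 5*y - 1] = 20*y^3 + 3*y^2 + 2*y + 5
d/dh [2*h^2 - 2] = 4*h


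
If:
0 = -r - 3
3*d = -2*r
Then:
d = 2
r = -3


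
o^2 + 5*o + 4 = (o + 1)*(o + 4)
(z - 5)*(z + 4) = z^2 - z - 20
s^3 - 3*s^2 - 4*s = s*(s - 4)*(s + 1)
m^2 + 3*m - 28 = (m - 4)*(m + 7)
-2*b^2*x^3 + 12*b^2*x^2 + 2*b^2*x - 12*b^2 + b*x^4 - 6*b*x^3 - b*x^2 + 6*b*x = (-2*b + x)*(x - 6)*(x - 1)*(b*x + b)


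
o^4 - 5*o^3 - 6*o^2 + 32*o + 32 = (o - 4)^2*(o + 1)*(o + 2)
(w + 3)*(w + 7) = w^2 + 10*w + 21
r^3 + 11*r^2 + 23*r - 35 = (r - 1)*(r + 5)*(r + 7)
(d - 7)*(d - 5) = d^2 - 12*d + 35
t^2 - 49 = (t - 7)*(t + 7)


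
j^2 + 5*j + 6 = (j + 2)*(j + 3)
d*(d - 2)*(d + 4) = d^3 + 2*d^2 - 8*d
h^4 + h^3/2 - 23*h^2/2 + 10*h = h*(h - 5/2)*(h - 1)*(h + 4)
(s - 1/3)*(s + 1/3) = s^2 - 1/9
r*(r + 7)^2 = r^3 + 14*r^2 + 49*r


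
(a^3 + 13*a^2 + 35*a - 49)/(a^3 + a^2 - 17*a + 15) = (a^2 + 14*a + 49)/(a^2 + 2*a - 15)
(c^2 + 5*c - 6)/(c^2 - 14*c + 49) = (c^2 + 5*c - 6)/(c^2 - 14*c + 49)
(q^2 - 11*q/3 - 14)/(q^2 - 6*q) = (q + 7/3)/q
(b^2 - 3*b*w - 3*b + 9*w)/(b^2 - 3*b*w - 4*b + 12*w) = (b - 3)/(b - 4)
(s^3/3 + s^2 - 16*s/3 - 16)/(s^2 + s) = (s^3 + 3*s^2 - 16*s - 48)/(3*s*(s + 1))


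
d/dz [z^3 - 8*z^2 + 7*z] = 3*z^2 - 16*z + 7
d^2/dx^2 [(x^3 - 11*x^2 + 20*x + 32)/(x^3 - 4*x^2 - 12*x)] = 2*(-7*x^6 + 96*x^5 - 444*x^4 + 208*x^3 + 384*x^2 + 4608*x + 4608)/(x^3*(x^6 - 12*x^5 + 12*x^4 + 224*x^3 - 144*x^2 - 1728*x - 1728))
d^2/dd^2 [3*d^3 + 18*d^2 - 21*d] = 18*d + 36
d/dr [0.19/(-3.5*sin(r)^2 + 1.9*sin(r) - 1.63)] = (1.33*sin(r) - 0.361)*cos(r)/(3.5*sin(r)^2 - 1.9*sin(r) + 1.63)^2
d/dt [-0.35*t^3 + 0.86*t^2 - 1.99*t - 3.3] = -1.05*t^2 + 1.72*t - 1.99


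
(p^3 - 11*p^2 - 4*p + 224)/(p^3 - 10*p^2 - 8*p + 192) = (p - 7)/(p - 6)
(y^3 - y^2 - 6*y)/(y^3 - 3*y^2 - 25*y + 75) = y*(y + 2)/(y^2 - 25)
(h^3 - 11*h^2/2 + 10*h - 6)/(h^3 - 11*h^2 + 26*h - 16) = (h^2 - 7*h/2 + 3)/(h^2 - 9*h + 8)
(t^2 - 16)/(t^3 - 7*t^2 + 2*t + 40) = (t + 4)/(t^2 - 3*t - 10)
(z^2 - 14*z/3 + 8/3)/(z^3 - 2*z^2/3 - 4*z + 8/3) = (z - 4)/(z^2 - 4)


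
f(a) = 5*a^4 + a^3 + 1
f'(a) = 20*a^3 + 3*a^2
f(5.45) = 4574.07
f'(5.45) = 3326.68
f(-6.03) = 6392.32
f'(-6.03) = -4276.04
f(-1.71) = 38.75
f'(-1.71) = -91.23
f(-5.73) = 5202.86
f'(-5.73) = -3664.15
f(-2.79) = 282.24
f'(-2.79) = -411.00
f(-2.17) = 101.65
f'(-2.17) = -190.24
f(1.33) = 19.00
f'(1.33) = 52.36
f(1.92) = 76.03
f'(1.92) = 152.62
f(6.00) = 6697.00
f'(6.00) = 4428.00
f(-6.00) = 6265.00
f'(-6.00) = -4212.00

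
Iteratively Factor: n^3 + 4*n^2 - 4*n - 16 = (n + 4)*(n^2 - 4) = (n - 2)*(n + 4)*(n + 2)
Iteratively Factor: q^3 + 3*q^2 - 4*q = (q - 1)*(q^2 + 4*q) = (q - 1)*(q + 4)*(q)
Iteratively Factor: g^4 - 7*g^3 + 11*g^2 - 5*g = (g)*(g^3 - 7*g^2 + 11*g - 5) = g*(g - 1)*(g^2 - 6*g + 5) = g*(g - 5)*(g - 1)*(g - 1)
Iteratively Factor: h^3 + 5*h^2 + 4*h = (h + 1)*(h^2 + 4*h) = (h + 1)*(h + 4)*(h)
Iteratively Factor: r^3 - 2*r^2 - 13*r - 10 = (r + 1)*(r^2 - 3*r - 10) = (r - 5)*(r + 1)*(r + 2)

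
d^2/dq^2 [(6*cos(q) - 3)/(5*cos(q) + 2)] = 27*(5*cos(q)^2 - 2*cos(q) - 10)/(5*cos(q) + 2)^3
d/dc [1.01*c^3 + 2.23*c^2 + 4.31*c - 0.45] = 3.03*c^2 + 4.46*c + 4.31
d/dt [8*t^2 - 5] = 16*t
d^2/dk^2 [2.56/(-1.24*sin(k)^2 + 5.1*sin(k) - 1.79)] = (15.745024*sin(k)^4 - 48.56832*sin(k)^3 + 20.23936*sin(k)^2 + 120.50688*sin(k) - 121.806848)/(1.24*sin(k)^2 - 5.1*sin(k) + 1.79)^3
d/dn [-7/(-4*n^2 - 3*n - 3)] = 7*(-8*n - 3)/(4*n^2 + 3*n + 3)^2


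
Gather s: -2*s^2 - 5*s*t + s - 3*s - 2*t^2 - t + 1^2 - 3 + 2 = -2*s^2 + s*(-5*t - 2) - 2*t^2 - t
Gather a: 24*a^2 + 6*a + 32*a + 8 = 24*a^2 + 38*a + 8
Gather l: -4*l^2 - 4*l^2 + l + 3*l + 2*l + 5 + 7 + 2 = -8*l^2 + 6*l + 14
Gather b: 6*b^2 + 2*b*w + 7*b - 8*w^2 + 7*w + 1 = 6*b^2 + b*(2*w + 7) - 8*w^2 + 7*w + 1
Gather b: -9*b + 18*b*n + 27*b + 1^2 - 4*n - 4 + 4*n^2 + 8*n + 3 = b*(18*n + 18) + 4*n^2 + 4*n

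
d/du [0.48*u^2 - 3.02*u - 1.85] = 0.96*u - 3.02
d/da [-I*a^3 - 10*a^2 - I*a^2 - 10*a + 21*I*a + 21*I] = -3*I*a^2 - 20*a - 2*I*a - 10 + 21*I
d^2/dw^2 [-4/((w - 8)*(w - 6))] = 8*(-(w - 8)^2 - (w - 8)*(w - 6) - (w - 6)^2)/((w - 8)^3*(w - 6)^3)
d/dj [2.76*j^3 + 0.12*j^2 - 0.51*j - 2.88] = 8.28*j^2 + 0.24*j - 0.51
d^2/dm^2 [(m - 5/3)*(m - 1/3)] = 2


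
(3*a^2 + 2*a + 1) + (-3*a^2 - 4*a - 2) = -2*a - 1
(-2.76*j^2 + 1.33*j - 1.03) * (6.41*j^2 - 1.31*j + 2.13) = -17.6916*j^4 + 12.1409*j^3 - 14.2234*j^2 + 4.1822*j - 2.1939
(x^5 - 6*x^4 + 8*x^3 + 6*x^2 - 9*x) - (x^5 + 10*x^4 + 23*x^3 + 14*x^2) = -16*x^4 - 15*x^3 - 8*x^2 - 9*x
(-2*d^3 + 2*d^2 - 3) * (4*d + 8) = -8*d^4 - 8*d^3 + 16*d^2 - 12*d - 24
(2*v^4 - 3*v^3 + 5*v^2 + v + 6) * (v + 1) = 2*v^5 - v^4 + 2*v^3 + 6*v^2 + 7*v + 6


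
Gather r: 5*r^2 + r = 5*r^2 + r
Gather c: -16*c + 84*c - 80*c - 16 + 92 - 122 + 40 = -12*c - 6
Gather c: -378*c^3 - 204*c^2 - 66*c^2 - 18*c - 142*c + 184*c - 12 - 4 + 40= -378*c^3 - 270*c^2 + 24*c + 24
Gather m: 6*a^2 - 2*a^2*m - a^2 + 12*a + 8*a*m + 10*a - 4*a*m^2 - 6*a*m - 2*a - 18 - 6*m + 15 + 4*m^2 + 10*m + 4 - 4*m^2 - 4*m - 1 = 5*a^2 - 4*a*m^2 + 20*a + m*(-2*a^2 + 2*a)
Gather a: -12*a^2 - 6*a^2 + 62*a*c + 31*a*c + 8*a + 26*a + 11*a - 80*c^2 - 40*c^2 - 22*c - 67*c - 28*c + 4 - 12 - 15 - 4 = -18*a^2 + a*(93*c + 45) - 120*c^2 - 117*c - 27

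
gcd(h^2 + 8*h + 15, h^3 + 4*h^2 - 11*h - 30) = h + 5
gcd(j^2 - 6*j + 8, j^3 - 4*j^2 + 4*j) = j - 2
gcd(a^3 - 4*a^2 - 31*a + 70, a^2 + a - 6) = a - 2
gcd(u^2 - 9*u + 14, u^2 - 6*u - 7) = u - 7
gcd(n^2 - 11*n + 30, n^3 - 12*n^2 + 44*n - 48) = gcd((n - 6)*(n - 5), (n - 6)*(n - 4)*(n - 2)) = n - 6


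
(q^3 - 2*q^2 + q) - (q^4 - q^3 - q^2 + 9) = -q^4 + 2*q^3 - q^2 + q - 9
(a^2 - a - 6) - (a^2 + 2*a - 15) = 9 - 3*a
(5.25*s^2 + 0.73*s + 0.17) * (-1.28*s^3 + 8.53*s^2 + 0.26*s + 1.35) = -6.72*s^5 + 43.8481*s^4 + 7.3743*s^3 + 8.7274*s^2 + 1.0297*s + 0.2295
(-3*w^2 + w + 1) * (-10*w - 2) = 30*w^3 - 4*w^2 - 12*w - 2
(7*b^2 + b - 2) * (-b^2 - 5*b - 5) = -7*b^4 - 36*b^3 - 38*b^2 + 5*b + 10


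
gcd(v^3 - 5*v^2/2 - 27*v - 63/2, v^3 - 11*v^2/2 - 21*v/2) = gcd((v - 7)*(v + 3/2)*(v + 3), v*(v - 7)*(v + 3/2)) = v^2 - 11*v/2 - 21/2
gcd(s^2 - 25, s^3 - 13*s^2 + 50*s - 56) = 1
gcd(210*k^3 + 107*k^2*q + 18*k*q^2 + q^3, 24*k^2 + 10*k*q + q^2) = 6*k + q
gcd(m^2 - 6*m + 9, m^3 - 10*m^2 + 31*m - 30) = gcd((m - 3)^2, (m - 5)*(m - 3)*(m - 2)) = m - 3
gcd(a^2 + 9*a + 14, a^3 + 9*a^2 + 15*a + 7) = a + 7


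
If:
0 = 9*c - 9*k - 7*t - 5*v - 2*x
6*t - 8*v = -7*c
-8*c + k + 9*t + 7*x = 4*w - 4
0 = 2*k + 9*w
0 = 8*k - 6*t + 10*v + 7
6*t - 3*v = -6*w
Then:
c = -28139/25993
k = 21987/51986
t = -31577/51986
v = -36463/25993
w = -2443/25993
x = -29679/25993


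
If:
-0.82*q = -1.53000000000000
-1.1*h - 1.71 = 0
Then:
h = -1.55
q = 1.87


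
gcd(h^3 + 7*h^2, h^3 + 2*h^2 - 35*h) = h^2 + 7*h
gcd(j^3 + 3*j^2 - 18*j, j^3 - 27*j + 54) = j^2 + 3*j - 18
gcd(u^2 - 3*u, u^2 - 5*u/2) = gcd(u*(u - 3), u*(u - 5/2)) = u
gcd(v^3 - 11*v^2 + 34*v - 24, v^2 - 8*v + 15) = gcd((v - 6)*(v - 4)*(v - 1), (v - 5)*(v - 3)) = 1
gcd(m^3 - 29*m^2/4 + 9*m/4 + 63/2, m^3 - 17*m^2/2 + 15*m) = m - 6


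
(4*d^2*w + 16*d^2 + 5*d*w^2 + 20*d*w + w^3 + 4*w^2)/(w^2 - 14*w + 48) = (4*d^2*w + 16*d^2 + 5*d*w^2 + 20*d*w + w^3 + 4*w^2)/(w^2 - 14*w + 48)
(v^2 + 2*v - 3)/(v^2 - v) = (v + 3)/v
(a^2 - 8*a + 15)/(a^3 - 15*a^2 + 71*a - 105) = 1/(a - 7)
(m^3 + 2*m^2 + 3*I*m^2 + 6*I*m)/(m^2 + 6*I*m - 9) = m*(m + 2)/(m + 3*I)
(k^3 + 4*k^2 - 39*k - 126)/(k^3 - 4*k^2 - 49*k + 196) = (k^2 - 3*k - 18)/(k^2 - 11*k + 28)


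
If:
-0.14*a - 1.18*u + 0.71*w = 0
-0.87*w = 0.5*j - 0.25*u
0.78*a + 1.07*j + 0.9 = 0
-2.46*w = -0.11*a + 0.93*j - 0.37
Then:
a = -0.80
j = -0.26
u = 0.22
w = 0.21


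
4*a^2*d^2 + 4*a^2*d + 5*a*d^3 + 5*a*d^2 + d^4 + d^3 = d*(a + d)*(4*a + d)*(d + 1)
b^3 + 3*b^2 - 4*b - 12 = (b - 2)*(b + 2)*(b + 3)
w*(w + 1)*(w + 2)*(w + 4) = w^4 + 7*w^3 + 14*w^2 + 8*w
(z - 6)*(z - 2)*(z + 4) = z^3 - 4*z^2 - 20*z + 48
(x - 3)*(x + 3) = x^2 - 9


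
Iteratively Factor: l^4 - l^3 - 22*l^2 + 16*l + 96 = (l - 3)*(l^3 + 2*l^2 - 16*l - 32) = (l - 3)*(l + 4)*(l^2 - 2*l - 8) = (l - 3)*(l + 2)*(l + 4)*(l - 4)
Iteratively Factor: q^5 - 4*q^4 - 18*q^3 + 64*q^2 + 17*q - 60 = (q + 4)*(q^4 - 8*q^3 + 14*q^2 + 8*q - 15) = (q - 3)*(q + 4)*(q^3 - 5*q^2 - q + 5) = (q - 3)*(q - 1)*(q + 4)*(q^2 - 4*q - 5) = (q - 3)*(q - 1)*(q + 1)*(q + 4)*(q - 5)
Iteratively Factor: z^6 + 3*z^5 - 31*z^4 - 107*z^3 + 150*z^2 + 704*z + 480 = (z + 4)*(z^5 - z^4 - 27*z^3 + z^2 + 146*z + 120) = (z + 1)*(z + 4)*(z^4 - 2*z^3 - 25*z^2 + 26*z + 120) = (z + 1)*(z + 4)^2*(z^3 - 6*z^2 - z + 30) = (z - 5)*(z + 1)*(z + 4)^2*(z^2 - z - 6) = (z - 5)*(z + 1)*(z + 2)*(z + 4)^2*(z - 3)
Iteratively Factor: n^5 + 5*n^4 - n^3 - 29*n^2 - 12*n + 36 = (n - 2)*(n^4 + 7*n^3 + 13*n^2 - 3*n - 18) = (n - 2)*(n + 3)*(n^3 + 4*n^2 + n - 6) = (n - 2)*(n + 3)^2*(n^2 + n - 2) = (n - 2)*(n + 2)*(n + 3)^2*(n - 1)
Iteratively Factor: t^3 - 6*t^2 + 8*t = (t - 2)*(t^2 - 4*t) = (t - 4)*(t - 2)*(t)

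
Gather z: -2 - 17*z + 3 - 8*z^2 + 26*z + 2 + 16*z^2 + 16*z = 8*z^2 + 25*z + 3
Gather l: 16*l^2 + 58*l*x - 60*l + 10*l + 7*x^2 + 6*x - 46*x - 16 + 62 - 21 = 16*l^2 + l*(58*x - 50) + 7*x^2 - 40*x + 25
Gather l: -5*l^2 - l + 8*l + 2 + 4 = -5*l^2 + 7*l + 6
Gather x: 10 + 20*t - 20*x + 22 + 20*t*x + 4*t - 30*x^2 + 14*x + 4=24*t - 30*x^2 + x*(20*t - 6) + 36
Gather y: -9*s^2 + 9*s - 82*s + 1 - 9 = -9*s^2 - 73*s - 8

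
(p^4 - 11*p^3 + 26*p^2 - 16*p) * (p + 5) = p^5 - 6*p^4 - 29*p^3 + 114*p^2 - 80*p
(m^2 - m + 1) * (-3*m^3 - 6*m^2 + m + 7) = -3*m^5 - 3*m^4 + 4*m^3 - 6*m + 7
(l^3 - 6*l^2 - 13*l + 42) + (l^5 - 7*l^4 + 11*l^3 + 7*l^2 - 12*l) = l^5 - 7*l^4 + 12*l^3 + l^2 - 25*l + 42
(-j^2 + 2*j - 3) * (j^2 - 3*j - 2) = -j^4 + 5*j^3 - 7*j^2 + 5*j + 6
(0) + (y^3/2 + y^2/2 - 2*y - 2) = y^3/2 + y^2/2 - 2*y - 2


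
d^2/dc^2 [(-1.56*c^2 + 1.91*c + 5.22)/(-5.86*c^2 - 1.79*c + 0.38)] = (5.6843418860808e-14*c^4 - 163.9042*c^3 - 1054.673424*c^2 - 354.047136*c - 58.846432)/(201.230056*c^6 + 184.403652*c^5 + 17.180934*c^4 - 18.180493*c^3 - 1.114122*c^2 + 0.775428*c - 0.054872)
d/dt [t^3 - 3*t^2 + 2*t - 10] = 3*t^2 - 6*t + 2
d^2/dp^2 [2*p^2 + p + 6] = 4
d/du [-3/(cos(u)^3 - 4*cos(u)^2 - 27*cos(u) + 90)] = 3*(-3*cos(u)^2 + 8*cos(u) + 27)*sin(u)/(cos(u)^3 - 4*cos(u)^2 - 27*cos(u) + 90)^2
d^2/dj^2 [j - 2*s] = 0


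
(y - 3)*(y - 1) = y^2 - 4*y + 3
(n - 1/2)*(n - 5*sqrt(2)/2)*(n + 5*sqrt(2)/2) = n^3 - n^2/2 - 25*n/2 + 25/4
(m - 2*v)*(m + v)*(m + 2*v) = m^3 + m^2*v - 4*m*v^2 - 4*v^3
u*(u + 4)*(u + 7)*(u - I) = u^4 + 11*u^3 - I*u^3 + 28*u^2 - 11*I*u^2 - 28*I*u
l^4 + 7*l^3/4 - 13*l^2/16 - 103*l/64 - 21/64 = (l - 1)*(l + 1/4)*(l + 3/4)*(l + 7/4)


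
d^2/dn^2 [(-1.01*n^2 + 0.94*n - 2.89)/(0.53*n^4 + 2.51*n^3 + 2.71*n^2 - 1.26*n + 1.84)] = (-1.702254*n^8 - 4.893066*n^7 - 6.05318400000002*n^6 - 79.79745*n^5 - 246.600066*n^4 - 246.983816*n^3 - 60.565242*n^2 + 111.168924*n + 17.164744)/(0.148877*n^12 + 2.115177*n^11 + 12.300876*n^10 + 36.382127*n^9 + 54.390432*n^8 + 35.314779*n^7 + 21.636223*n^6 + 51.916602*n^5 + 23.91462*n^4 - 14.203992*n^3 + 36.28848*n^2 - 12.797568*n + 6.229504)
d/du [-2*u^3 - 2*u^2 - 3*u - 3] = -6*u^2 - 4*u - 3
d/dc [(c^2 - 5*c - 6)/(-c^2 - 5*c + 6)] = 10*(-c^2 - 6)/(c^4 + 10*c^3 + 13*c^2 - 60*c + 36)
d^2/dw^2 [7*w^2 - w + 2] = 14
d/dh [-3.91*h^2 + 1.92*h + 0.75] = 1.92 - 7.82*h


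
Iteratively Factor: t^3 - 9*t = (t - 3)*(t^2 + 3*t) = (t - 3)*(t + 3)*(t)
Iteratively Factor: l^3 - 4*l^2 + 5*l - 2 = (l - 1)*(l^2 - 3*l + 2) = (l - 2)*(l - 1)*(l - 1)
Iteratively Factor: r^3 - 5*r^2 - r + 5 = (r + 1)*(r^2 - 6*r + 5) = (r - 1)*(r + 1)*(r - 5)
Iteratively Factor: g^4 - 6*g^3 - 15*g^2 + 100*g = (g - 5)*(g^3 - g^2 - 20*g) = (g - 5)*(g + 4)*(g^2 - 5*g) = g*(g - 5)*(g + 4)*(g - 5)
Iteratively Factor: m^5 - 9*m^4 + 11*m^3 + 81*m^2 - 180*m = (m + 3)*(m^4 - 12*m^3 + 47*m^2 - 60*m) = m*(m + 3)*(m^3 - 12*m^2 + 47*m - 60) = m*(m - 4)*(m + 3)*(m^2 - 8*m + 15) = m*(m - 4)*(m - 3)*(m + 3)*(m - 5)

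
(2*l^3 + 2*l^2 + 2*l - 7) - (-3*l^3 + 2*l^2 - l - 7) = 5*l^3 + 3*l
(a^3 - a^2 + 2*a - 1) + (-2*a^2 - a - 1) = a^3 - 3*a^2 + a - 2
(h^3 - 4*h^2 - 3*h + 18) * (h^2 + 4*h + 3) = h^5 - 16*h^3 - 6*h^2 + 63*h + 54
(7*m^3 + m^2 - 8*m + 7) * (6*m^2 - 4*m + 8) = 42*m^5 - 22*m^4 + 4*m^3 + 82*m^2 - 92*m + 56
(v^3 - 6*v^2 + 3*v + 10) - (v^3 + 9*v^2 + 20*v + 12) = -15*v^2 - 17*v - 2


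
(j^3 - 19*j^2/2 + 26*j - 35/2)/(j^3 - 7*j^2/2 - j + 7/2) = (j - 5)/(j + 1)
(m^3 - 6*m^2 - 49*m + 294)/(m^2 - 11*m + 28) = (m^2 + m - 42)/(m - 4)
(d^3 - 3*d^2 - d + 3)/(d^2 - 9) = (d^2 - 1)/(d + 3)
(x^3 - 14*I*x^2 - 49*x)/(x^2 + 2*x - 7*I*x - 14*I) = x*(x - 7*I)/(x + 2)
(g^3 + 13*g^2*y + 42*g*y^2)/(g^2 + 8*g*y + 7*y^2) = g*(g + 6*y)/(g + y)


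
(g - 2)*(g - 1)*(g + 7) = g^3 + 4*g^2 - 19*g + 14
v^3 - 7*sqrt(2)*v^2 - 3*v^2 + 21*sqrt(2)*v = v*(v - 3)*(v - 7*sqrt(2))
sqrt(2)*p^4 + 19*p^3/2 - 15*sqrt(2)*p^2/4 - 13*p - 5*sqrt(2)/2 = (p - sqrt(2))*(p + sqrt(2)/2)*(p + 5*sqrt(2))*(sqrt(2)*p + 1/2)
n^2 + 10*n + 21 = (n + 3)*(n + 7)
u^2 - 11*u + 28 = (u - 7)*(u - 4)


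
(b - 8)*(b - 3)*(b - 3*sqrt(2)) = b^3 - 11*b^2 - 3*sqrt(2)*b^2 + 24*b + 33*sqrt(2)*b - 72*sqrt(2)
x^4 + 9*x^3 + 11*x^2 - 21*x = x*(x - 1)*(x + 3)*(x + 7)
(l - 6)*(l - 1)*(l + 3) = l^3 - 4*l^2 - 15*l + 18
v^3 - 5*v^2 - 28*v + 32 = (v - 8)*(v - 1)*(v + 4)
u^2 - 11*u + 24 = (u - 8)*(u - 3)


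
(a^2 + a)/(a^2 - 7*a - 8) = a/(a - 8)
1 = 1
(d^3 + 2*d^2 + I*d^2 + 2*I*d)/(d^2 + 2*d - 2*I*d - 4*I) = d*(d + I)/(d - 2*I)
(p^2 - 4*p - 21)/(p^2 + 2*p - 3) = (p - 7)/(p - 1)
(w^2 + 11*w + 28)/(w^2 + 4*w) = (w + 7)/w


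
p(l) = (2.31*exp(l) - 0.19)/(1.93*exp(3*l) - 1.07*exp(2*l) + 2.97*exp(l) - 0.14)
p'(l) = (2.31*exp(l) - 0.19)*(-5.79*exp(3*l) + 2.14*exp(2*l) - 2.97*exp(l))/(1.93*exp(3*l) - 1.07*exp(2*l) + 2.97*exp(l) - 0.14)^2 + 2.31*exp(l)/(1.93*exp(3*l) - 1.07*exp(2*l) + 2.97*exp(l) - 0.14)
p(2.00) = 0.02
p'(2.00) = -0.05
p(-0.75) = 0.73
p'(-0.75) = -0.03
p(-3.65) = 2.05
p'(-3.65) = 1.50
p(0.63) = 0.29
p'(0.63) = -0.42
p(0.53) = 0.33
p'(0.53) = -0.45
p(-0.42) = 0.70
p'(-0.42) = -0.19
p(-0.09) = 0.61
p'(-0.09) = -0.36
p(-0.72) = 0.73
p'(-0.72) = -0.04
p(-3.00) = -13.75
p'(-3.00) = 382.37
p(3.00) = 0.00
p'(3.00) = -0.00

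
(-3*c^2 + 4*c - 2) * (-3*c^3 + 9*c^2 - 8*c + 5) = 9*c^5 - 39*c^4 + 66*c^3 - 65*c^2 + 36*c - 10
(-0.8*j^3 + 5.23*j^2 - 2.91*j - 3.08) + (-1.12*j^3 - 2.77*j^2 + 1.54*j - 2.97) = -1.92*j^3 + 2.46*j^2 - 1.37*j - 6.05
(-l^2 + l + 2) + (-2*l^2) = -3*l^2 + l + 2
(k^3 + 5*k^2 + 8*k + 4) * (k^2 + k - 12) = k^5 + 6*k^4 + k^3 - 48*k^2 - 92*k - 48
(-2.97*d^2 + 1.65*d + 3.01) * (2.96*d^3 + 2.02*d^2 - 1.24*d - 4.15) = -8.7912*d^5 - 1.1154*d^4 + 15.9254*d^3 + 16.3597*d^2 - 10.5799*d - 12.4915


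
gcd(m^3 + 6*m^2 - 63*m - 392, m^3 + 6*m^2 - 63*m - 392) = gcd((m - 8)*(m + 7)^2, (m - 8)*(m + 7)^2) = m^3 + 6*m^2 - 63*m - 392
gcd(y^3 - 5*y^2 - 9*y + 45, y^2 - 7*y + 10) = y - 5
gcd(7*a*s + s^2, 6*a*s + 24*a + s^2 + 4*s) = 1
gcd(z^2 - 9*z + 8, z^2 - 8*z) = z - 8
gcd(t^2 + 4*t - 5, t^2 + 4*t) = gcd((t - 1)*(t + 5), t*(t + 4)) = 1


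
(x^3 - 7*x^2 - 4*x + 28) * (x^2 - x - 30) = x^5 - 8*x^4 - 27*x^3 + 242*x^2 + 92*x - 840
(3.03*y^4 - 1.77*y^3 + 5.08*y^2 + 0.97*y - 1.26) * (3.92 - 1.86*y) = -5.6358*y^5 + 15.1698*y^4 - 16.3872*y^3 + 18.1094*y^2 + 6.146*y - 4.9392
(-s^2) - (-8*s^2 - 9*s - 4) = 7*s^2 + 9*s + 4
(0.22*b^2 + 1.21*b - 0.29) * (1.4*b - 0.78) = 0.308*b^3 + 1.5224*b^2 - 1.3498*b + 0.2262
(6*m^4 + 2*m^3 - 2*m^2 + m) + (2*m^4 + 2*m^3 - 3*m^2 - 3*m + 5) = 8*m^4 + 4*m^3 - 5*m^2 - 2*m + 5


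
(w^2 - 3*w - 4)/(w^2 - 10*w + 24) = (w + 1)/(w - 6)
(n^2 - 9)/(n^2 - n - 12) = (n - 3)/(n - 4)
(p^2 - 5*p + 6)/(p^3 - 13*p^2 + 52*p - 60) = (p - 3)/(p^2 - 11*p + 30)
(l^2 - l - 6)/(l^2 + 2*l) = (l - 3)/l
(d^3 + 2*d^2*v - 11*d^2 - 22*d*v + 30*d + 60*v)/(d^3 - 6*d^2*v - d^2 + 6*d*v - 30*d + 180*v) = (-d^2 - 2*d*v + 5*d + 10*v)/(-d^2 + 6*d*v - 5*d + 30*v)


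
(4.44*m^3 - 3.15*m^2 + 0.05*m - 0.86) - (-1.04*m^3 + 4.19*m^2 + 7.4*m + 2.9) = 5.48*m^3 - 7.34*m^2 - 7.35*m - 3.76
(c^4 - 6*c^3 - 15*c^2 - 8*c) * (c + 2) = c^5 - 4*c^4 - 27*c^3 - 38*c^2 - 16*c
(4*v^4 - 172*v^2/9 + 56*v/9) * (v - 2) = 4*v^5 - 8*v^4 - 172*v^3/9 + 400*v^2/9 - 112*v/9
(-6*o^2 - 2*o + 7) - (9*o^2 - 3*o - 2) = -15*o^2 + o + 9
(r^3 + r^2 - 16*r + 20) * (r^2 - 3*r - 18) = r^5 - 2*r^4 - 37*r^3 + 50*r^2 + 228*r - 360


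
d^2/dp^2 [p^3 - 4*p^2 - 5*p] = 6*p - 8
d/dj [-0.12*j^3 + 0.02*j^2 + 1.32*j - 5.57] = -0.36*j^2 + 0.04*j + 1.32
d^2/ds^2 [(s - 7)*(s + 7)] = 2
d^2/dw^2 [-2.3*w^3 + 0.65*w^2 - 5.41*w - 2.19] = 1.3 - 13.8*w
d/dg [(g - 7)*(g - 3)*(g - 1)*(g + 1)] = 4*g^3 - 30*g^2 + 40*g + 10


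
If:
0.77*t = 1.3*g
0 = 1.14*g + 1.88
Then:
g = -1.65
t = -2.78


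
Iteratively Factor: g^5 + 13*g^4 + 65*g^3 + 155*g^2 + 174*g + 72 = (g + 1)*(g^4 + 12*g^3 + 53*g^2 + 102*g + 72) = (g + 1)*(g + 3)*(g^3 + 9*g^2 + 26*g + 24) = (g + 1)*(g + 3)*(g + 4)*(g^2 + 5*g + 6) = (g + 1)*(g + 3)^2*(g + 4)*(g + 2)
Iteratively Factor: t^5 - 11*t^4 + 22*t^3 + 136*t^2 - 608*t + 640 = (t - 4)*(t^4 - 7*t^3 - 6*t^2 + 112*t - 160) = (t - 5)*(t - 4)*(t^3 - 2*t^2 - 16*t + 32) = (t - 5)*(t - 4)^2*(t^2 + 2*t - 8) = (t - 5)*(t - 4)^2*(t - 2)*(t + 4)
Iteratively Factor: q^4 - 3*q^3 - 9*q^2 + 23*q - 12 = (q - 1)*(q^3 - 2*q^2 - 11*q + 12) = (q - 1)^2*(q^2 - q - 12) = (q - 1)^2*(q + 3)*(q - 4)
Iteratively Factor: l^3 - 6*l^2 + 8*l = (l - 2)*(l^2 - 4*l) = (l - 4)*(l - 2)*(l)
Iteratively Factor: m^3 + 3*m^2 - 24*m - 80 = (m + 4)*(m^2 - m - 20) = (m + 4)^2*(m - 5)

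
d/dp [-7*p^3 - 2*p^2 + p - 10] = -21*p^2 - 4*p + 1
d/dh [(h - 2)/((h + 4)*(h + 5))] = (-h^2 + 4*h + 38)/(h^4 + 18*h^3 + 121*h^2 + 360*h + 400)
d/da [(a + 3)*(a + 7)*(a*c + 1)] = 3*a^2*c + 20*a*c + 2*a + 21*c + 10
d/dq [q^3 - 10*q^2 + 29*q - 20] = 3*q^2 - 20*q + 29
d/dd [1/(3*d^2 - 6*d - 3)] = 2*(1 - d)/(3*(-d^2 + 2*d + 1)^2)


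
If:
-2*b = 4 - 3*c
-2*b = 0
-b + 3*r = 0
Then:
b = 0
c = 4/3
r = 0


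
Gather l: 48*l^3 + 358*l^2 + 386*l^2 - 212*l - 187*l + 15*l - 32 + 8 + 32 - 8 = 48*l^3 + 744*l^2 - 384*l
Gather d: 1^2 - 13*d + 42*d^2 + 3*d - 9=42*d^2 - 10*d - 8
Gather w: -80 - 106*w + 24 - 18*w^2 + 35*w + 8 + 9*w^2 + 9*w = -9*w^2 - 62*w - 48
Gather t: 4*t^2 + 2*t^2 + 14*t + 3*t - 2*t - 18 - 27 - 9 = 6*t^2 + 15*t - 54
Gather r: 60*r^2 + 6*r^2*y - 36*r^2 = r^2*(6*y + 24)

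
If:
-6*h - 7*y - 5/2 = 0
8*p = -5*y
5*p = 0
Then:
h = -5/12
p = 0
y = 0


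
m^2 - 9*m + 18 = (m - 6)*(m - 3)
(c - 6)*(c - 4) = c^2 - 10*c + 24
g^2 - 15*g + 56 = (g - 8)*(g - 7)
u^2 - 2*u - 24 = (u - 6)*(u + 4)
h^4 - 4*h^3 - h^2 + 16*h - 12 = (h - 3)*(h - 2)*(h - 1)*(h + 2)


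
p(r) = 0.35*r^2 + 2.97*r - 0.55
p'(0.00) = 2.97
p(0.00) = -0.55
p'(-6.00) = -1.23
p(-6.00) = -5.77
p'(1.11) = 3.75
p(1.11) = 3.18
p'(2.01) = 4.38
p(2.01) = 6.83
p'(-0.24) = 2.80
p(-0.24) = -1.24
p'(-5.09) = -0.59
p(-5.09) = -6.60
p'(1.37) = 3.93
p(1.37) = 4.18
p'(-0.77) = 2.43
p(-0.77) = -2.63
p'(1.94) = 4.33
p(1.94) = 6.53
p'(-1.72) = 1.77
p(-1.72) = -4.62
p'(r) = 0.7*r + 2.97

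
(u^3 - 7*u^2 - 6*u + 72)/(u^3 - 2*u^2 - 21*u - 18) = (u - 4)/(u + 1)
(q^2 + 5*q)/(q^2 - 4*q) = (q + 5)/(q - 4)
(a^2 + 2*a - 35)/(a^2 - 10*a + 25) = (a + 7)/(a - 5)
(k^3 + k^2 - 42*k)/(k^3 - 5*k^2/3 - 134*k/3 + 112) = 3*k/(3*k - 8)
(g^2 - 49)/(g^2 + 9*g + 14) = (g - 7)/(g + 2)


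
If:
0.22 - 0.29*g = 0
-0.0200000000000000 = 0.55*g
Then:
No Solution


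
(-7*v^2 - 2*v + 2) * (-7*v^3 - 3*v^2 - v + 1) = 49*v^5 + 35*v^4 - v^3 - 11*v^2 - 4*v + 2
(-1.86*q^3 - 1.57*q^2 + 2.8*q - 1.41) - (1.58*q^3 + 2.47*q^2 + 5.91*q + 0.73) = -3.44*q^3 - 4.04*q^2 - 3.11*q - 2.14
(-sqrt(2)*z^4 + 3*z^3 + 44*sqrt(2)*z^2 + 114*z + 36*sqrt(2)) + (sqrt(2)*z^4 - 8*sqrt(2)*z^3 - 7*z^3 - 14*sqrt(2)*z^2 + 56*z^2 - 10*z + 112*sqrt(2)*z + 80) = -8*sqrt(2)*z^3 - 4*z^3 + 30*sqrt(2)*z^2 + 56*z^2 + 104*z + 112*sqrt(2)*z + 36*sqrt(2) + 80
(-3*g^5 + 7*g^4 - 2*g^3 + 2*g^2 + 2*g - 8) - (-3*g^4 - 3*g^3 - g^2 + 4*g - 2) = -3*g^5 + 10*g^4 + g^3 + 3*g^2 - 2*g - 6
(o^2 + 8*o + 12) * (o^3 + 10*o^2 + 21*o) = o^5 + 18*o^4 + 113*o^3 + 288*o^2 + 252*o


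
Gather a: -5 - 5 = -10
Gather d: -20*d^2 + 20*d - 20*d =-20*d^2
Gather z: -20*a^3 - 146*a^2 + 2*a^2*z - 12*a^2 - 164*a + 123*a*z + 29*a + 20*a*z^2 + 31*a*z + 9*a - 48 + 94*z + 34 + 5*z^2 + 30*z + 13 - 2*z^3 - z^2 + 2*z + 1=-20*a^3 - 158*a^2 - 126*a - 2*z^3 + z^2*(20*a + 4) + z*(2*a^2 + 154*a + 126)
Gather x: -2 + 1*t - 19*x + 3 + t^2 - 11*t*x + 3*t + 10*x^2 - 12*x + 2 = t^2 + 4*t + 10*x^2 + x*(-11*t - 31) + 3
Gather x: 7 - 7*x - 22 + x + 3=-6*x - 12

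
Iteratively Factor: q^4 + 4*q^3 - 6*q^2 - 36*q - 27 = (q + 3)*(q^3 + q^2 - 9*q - 9) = (q - 3)*(q + 3)*(q^2 + 4*q + 3) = (q - 3)*(q + 1)*(q + 3)*(q + 3)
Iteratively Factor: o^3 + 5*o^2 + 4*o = (o)*(o^2 + 5*o + 4) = o*(o + 1)*(o + 4)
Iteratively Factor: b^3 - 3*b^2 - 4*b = (b - 4)*(b^2 + b) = (b - 4)*(b + 1)*(b)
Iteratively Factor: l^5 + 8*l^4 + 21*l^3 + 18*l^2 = (l)*(l^4 + 8*l^3 + 21*l^2 + 18*l) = l^2*(l^3 + 8*l^2 + 21*l + 18) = l^2*(l + 3)*(l^2 + 5*l + 6) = l^2*(l + 2)*(l + 3)*(l + 3)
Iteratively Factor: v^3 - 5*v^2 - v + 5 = (v - 1)*(v^2 - 4*v - 5) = (v - 1)*(v + 1)*(v - 5)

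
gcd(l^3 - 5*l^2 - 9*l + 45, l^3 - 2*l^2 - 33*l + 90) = l^2 - 8*l + 15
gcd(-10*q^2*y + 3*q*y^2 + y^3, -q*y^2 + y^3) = y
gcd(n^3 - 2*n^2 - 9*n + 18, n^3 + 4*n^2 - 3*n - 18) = n^2 + n - 6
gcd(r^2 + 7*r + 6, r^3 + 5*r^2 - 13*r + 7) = 1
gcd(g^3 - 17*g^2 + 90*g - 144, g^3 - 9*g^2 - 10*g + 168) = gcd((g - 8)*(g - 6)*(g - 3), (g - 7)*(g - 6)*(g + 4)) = g - 6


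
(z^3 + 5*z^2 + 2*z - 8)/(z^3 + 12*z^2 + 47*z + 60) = (z^2 + z - 2)/(z^2 + 8*z + 15)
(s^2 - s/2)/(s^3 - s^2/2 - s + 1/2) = s/(s^2 - 1)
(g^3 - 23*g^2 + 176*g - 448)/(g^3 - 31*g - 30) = (-g^3 + 23*g^2 - 176*g + 448)/(-g^3 + 31*g + 30)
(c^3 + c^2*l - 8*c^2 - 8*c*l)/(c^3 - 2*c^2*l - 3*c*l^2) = (c - 8)/(c - 3*l)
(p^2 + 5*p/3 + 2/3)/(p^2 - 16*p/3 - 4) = (p + 1)/(p - 6)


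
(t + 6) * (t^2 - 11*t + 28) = t^3 - 5*t^2 - 38*t + 168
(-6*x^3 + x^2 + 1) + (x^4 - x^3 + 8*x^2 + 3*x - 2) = x^4 - 7*x^3 + 9*x^2 + 3*x - 1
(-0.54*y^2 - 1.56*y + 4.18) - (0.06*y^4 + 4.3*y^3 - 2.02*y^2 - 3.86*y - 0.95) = -0.06*y^4 - 4.3*y^3 + 1.48*y^2 + 2.3*y + 5.13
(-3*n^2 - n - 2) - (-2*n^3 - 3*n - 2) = 2*n^3 - 3*n^2 + 2*n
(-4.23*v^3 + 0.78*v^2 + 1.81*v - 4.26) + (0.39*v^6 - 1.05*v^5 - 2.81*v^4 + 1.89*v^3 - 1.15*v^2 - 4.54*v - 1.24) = 0.39*v^6 - 1.05*v^5 - 2.81*v^4 - 2.34*v^3 - 0.37*v^2 - 2.73*v - 5.5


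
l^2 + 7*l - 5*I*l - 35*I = (l + 7)*(l - 5*I)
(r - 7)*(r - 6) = r^2 - 13*r + 42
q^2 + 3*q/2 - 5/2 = (q - 1)*(q + 5/2)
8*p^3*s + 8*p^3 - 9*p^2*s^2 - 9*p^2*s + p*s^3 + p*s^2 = (-8*p + s)*(-p + s)*(p*s + p)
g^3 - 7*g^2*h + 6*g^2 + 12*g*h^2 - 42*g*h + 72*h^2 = (g + 6)*(g - 4*h)*(g - 3*h)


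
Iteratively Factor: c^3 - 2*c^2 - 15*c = (c - 5)*(c^2 + 3*c) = c*(c - 5)*(c + 3)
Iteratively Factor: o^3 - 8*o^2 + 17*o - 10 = (o - 2)*(o^2 - 6*o + 5) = (o - 5)*(o - 2)*(o - 1)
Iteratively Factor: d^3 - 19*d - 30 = (d - 5)*(d^2 + 5*d + 6) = (d - 5)*(d + 3)*(d + 2)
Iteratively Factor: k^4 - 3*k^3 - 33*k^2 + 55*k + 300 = (k - 5)*(k^3 + 2*k^2 - 23*k - 60) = (k - 5)*(k + 3)*(k^2 - k - 20) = (k - 5)*(k + 3)*(k + 4)*(k - 5)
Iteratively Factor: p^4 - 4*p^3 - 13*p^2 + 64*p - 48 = (p - 4)*(p^3 - 13*p + 12) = (p - 4)*(p - 3)*(p^2 + 3*p - 4) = (p - 4)*(p - 3)*(p - 1)*(p + 4)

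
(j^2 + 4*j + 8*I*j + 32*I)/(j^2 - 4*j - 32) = (j + 8*I)/(j - 8)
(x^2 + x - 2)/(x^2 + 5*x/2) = 2*(x^2 + x - 2)/(x*(2*x + 5))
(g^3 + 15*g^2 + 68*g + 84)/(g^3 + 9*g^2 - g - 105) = (g^2 + 8*g + 12)/(g^2 + 2*g - 15)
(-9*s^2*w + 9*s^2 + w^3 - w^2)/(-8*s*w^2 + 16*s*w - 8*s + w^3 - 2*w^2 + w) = (9*s^2 - w^2)/(8*s*w - 8*s - w^2 + w)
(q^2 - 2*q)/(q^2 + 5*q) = (q - 2)/(q + 5)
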